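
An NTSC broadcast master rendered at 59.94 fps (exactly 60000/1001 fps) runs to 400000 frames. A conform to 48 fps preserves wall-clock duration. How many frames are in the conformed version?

Target frames = source frames × (target rate / source rate) = 400000 × (48)/(60000/1001) = 400000 × 1001/1250 = 320320.

320320 frames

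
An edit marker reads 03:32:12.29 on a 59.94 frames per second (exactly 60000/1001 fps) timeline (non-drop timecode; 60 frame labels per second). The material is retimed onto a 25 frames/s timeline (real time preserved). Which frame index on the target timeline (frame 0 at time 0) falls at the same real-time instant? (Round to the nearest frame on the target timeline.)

Source frame index: (3×3600 + 32×60 + 12) × 60 + 29 = 763949.
Real time: 763949 / (60000/1001) = 764712949/60000 s.
Target frame: (764712949/60000) × (25) = 764712949/2400 ≈ 318630.395 → 318630.

frame 318630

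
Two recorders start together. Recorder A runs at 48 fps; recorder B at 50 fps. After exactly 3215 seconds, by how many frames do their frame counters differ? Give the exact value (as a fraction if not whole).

6430 frames

A emits 48 × 3215 = 154320 frames; B emits 50 × 3215 = 160750.
Difference = 6430 frames; B is ahead of A.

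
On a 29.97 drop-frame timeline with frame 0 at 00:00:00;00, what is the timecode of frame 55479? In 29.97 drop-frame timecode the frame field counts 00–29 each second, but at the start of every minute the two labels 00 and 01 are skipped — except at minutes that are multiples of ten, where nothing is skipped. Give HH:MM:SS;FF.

00:30:51;03

Ten DF minutes hold 17982 frames, so frame 55479 lies in block 3 (frames 53946–71927) with 1533 frames into that block.
The block's first minute is 1800 frames and the rest 1798 each; 1533 frames reaches minute 0, so 3 × 18 + 0 × 2 = 54 labels have been skipped so far.
Adding those back, label number 55479 + 54 = 55533 at 30 labels/s is 1851 s + 3 f = 0 h 30 min 51 s frame 3, i.e. 00:30:51;03.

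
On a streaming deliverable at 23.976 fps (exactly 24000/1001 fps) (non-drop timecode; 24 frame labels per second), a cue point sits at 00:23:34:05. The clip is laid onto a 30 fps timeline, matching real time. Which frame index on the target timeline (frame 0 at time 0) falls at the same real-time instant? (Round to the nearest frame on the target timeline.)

frame 42469

Source frame index: (0×3600 + 23×60 + 34) × 24 + 5 = 33941.
Real time: 33941 / (24000/1001) = 33974941/24000 s.
Target frame: (33974941/24000) × (30) = 33974941/800 ≈ 42468.676 → 42469.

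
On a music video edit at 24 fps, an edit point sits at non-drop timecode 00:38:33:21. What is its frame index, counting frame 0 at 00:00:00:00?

frame 55533

Total seconds to the label: (0 × 3600 + 38 × 60 + 33) = 2313.
Frame index = 2313 × 24 + 21 = 55533.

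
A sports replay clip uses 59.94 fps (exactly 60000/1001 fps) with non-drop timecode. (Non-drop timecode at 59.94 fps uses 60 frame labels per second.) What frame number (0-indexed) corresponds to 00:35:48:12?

Total seconds to the label: (0 × 3600 + 35 × 60 + 48) = 2148.
Frame index = 2148 × 60 + 12 = 128892.

128892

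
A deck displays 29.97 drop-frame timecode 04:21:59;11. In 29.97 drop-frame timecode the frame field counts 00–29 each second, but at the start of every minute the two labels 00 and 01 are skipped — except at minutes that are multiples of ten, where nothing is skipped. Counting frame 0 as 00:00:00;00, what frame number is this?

471111

Complete 10-minute blocks: 26, each 17982 frames → 467532.
Remaining 1 whole minute in the current block: 1800 + 0 × 1798 = 1800 frames.
Within the current minute: 59 × 30 + 11 − 2 = 1779 (labels ;00/;01 skipped at this minute). Total = 467532 + 1800 + 1779 = 471111.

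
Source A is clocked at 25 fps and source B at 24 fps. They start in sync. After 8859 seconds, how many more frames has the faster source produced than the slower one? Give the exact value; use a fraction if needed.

A emits 25 × 8859 = 221475 frames; B emits 24 × 8859 = 212616.
Difference = 8859 frames; B is behind A.

8859 frames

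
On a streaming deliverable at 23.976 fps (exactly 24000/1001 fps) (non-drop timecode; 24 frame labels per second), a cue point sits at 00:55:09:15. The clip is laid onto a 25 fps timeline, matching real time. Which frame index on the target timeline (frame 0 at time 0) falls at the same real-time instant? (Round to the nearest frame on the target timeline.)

frame 82823

Source frame index: (0×3600 + 55×60 + 9) × 24 + 15 = 79431.
Real time: 79431 / (24000/1001) = 26503477/8000 s.
Target frame: (26503477/8000) × (25) = 26503477/320 ≈ 82823.366 → 82823.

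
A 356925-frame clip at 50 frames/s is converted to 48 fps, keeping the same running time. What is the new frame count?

Target frames = source frames × (target rate / source rate) = 356925 × (48)/(50) = 356925 × 24/25 = 342648.

342648 frames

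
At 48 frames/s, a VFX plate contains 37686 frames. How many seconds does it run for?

Running time = 37686 / (48) = 785.125 s.

785.125 seconds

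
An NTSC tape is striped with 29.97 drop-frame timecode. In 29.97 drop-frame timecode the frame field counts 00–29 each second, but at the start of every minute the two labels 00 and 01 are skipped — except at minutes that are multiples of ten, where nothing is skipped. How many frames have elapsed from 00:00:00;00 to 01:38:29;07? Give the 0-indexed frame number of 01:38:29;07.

Complete 10-minute blocks: 9, each 17982 frames → 161838.
Remaining 8 whole minutes in the current block: 1800 + 7 × 1798 = 14386 frames.
Within the current minute: 29 × 30 + 7 − 2 = 875 (labels ;00/;01 skipped at this minute). Total = 161838 + 14386 + 875 = 177099.

177099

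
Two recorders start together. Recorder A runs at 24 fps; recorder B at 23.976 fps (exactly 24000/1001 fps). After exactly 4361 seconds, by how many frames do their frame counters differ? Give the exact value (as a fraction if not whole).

A emits 24 × 4361 = 104664 frames; B emits 24000/1001 × 4361 = 14952000/143.
Difference = 14952/143 frames (≈ 104.5594); B is behind A.

14952/143 frames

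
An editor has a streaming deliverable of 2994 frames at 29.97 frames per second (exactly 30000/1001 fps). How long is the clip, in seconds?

Running time = 2994 / (30000/1001) = 99.8998 s.

99.8998 seconds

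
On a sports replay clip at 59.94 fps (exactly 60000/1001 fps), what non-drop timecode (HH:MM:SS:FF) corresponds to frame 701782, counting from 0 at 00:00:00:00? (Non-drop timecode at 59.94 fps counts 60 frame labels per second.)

03:14:56:22

701782 ÷ 60 = 11696 full seconds, remainder 22 frames.
11696 s = 3 h 14 min 56 s.
Timecode: 03:14:56:22.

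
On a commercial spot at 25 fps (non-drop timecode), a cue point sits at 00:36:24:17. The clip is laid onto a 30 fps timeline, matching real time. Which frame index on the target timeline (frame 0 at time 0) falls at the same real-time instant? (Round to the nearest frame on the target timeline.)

frame 65540

Source frame index: (0×3600 + 36×60 + 24) × 25 + 17 = 54617.
Real time: 54617 / (25) = 54617/25 s.
Target frame: (54617/25) × (30) = 327702/5 ≈ 65540.400 → 65540.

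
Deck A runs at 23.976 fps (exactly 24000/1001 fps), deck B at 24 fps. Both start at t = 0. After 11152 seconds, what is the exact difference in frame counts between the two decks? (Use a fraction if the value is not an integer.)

A emits 24000/1001 × 11152 = 267648000/1001 frames; B emits 24 × 11152 = 267648.
Difference = 267648/1001 frames (≈ 267.3806); B is ahead of A.

267648/1001 frames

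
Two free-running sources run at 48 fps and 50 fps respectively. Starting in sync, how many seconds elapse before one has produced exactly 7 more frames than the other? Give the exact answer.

3.5 seconds

The gap grows by |50 − 48| = 2 frames per second.
Time for a 7-frame gap: 7 ÷ (2) = 3.5 s.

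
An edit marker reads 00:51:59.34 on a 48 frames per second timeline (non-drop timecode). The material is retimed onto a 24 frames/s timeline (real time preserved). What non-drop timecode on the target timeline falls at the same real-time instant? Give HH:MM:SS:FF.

00:51:59:17

Source frame index: (0×3600 + 51×60 + 59) × 48 + 34 = 149746.
Real time: 149746 / (48) = 74873/24 s.
Target frame: (74873/24) × (24) = 74873.
At 24 labels/s: frame 74873 → 00:51:59:17.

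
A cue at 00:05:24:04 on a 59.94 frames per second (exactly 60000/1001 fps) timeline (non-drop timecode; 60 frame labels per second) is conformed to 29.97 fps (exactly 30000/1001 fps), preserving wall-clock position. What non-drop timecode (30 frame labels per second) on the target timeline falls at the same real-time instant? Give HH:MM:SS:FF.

Source frame index: (0×3600 + 5×60 + 24) × 60 + 4 = 19444.
Real time: 19444 / (60000/1001) = 4865861/15000 s.
Target frame: (4865861/15000) × (30000/1001) = 9722.
At 30 labels/s: frame 9722 → 00:05:24:02.

00:05:24:02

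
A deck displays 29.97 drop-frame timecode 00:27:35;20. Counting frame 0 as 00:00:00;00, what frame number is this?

Complete 10-minute blocks: 2, each 17982 frames → 35964.
Remaining 7 whole minutes in the current block: 1800 + 6 × 1798 = 12588 frames.
Within the current minute: 35 × 30 + 20 − 2 = 1068 (labels ;00/;01 skipped at this minute). Total = 35964 + 12588 + 1068 = 49620.

49620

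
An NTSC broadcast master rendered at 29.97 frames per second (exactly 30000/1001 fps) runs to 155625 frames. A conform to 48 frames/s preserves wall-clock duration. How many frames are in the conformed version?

249249 frames

Target frames = source frames × (target rate / source rate) = 155625 × (48)/(30000/1001) = 155625 × 1001/625 = 249249.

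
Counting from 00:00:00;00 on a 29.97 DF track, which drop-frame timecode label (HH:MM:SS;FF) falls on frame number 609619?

Ten DF minutes hold 17982 frames, so frame 609619 lies in block 33 (frames 593406–611387) with 16213 frames into that block.
The block's first minute is 1800 frames and the rest 1798 each; 16213 frames reaches minute 9, so 33 × 18 + 9 × 2 = 612 labels have been skipped so far.
Adding those back, label number 609619 + 612 = 610231 at 30 labels/s is 20341 s + 1 f = 5 h 39 min 1 s frame 1, i.e. 05:39:01;01.

05:39:01;01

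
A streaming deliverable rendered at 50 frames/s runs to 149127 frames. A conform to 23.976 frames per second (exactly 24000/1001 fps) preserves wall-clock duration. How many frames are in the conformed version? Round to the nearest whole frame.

Frames at target rate = 149127 × (24000/1001) / (50) = 6507360/91 ≈ 71509.451.
Nearest whole frame: 71509.

71509 frames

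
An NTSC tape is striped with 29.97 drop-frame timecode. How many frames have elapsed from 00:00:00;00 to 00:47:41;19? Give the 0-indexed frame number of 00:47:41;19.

85763

As if non-drop at 30 labels/s: (0 × 3600 + 47 × 60 + 41) × 30 + 19 = 85849.
Minute boundaries passed: 47; those not divisible by 10: 47 − 4 = 43; dropped labels = 2 × 43 = 86.
Actual frame index = 85849 − 86 = 85763.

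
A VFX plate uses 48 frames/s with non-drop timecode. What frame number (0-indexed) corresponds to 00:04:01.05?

Total seconds to the label: (0 × 3600 + 4 × 60 + 1) = 241.
Frame index = 241 × 48 + 5 = 11573.

frame 11573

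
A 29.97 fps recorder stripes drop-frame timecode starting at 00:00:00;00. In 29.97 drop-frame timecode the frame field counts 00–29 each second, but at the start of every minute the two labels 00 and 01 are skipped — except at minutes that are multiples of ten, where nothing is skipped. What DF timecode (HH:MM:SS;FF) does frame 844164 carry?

07:49:27;00

Each 10-minute DF block holds 10 × 60 × 30 − 9 × 2 = 17982 frames. 844164 ÷ 17982 → 46 full blocks, remainder 16992.
Within the partial block the first minute is 1800 frames and each further minute 1798, so 9 further minute boundaries passed. Total skipped labels = 18 × 46 + 2 × 9 = 846.
Non-drop label index = 844164 + 846 = 845010; at 30 labels/s that is 07:49:27:00, i.e. DF 07:49:27;00.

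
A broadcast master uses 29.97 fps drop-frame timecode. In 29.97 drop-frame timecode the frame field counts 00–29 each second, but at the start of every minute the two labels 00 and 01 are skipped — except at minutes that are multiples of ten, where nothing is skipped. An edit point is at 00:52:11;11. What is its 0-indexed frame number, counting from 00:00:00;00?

Complete 10-minute blocks: 5, each 17982 frames → 89910.
Remaining 2 whole minutes in the current block: 1800 + 1 × 1798 = 3598 frames.
Within the current minute: 11 × 30 + 11 − 2 = 339 (labels ;00/;01 skipped at this minute). Total = 89910 + 3598 + 339 = 93847.

93847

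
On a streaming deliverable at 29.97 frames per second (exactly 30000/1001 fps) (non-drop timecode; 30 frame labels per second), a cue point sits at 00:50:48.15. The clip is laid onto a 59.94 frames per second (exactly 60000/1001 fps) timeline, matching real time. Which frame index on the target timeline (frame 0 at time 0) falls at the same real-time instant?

frame 182910

Source frame index: (0×3600 + 50×60 + 48) × 30 + 15 = 91455.
Real time: 91455 / (30000/1001) = 6103097/2000 s.
Target frame: (6103097/2000) × (60000/1001) = 182910.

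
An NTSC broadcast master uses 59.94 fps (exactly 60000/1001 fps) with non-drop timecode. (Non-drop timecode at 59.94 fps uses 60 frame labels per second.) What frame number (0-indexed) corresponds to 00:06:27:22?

Total seconds to the label: (0 × 3600 + 6 × 60 + 27) = 387.
Frame index = 387 × 60 + 22 = 23242.

frame 23242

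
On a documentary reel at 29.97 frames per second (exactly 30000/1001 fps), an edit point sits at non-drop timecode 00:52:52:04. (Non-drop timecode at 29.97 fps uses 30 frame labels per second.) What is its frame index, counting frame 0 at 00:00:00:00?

Total seconds to the label: (0 × 3600 + 52 × 60 + 52) = 3172.
Frame index = 3172 × 30 + 4 = 95164.

95164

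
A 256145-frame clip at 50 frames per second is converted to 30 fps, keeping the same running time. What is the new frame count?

153687 frames

Target frames = source frames × (target rate / source rate) = 256145 × (30)/(50) = 256145 × 3/5 = 153687.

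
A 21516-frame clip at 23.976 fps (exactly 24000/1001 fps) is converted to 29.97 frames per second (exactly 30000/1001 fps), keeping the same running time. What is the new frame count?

Target frames = source frames × (target rate / source rate) = 21516 × (30000/1001)/(24000/1001) = 21516 × 5/4 = 26895.

26895 frames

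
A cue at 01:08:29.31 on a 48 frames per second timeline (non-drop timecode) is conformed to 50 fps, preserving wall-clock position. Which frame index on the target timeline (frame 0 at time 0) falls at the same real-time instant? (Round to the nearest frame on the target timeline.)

frame 205482

Source frame index: (1×3600 + 8×60 + 29) × 48 + 31 = 197263.
Real time: 197263 / (48) = 197263/48 s.
Target frame: (197263/48) × (50) = 4931575/24 ≈ 205482.292 → 205482.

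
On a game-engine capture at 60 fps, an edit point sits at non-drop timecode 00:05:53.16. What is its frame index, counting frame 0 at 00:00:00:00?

21196

Total seconds to the label: (0 × 3600 + 5 × 60 + 53) = 353.
Frame index = 353 × 60 + 16 = 21196.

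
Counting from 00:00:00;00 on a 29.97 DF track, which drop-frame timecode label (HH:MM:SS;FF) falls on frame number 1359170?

Ten DF minutes hold 17982 frames, so frame 1359170 lies in block 75 (frames 1348650–1366631) with 10520 frames into that block.
The block's first minute is 1800 frames and the rest 1798 each; 10520 frames reaches minute 5, so 75 × 18 + 5 × 2 = 1360 labels have been skipped so far.
Adding those back, label number 1359170 + 1360 = 1360530 at 30 labels/s is 45351 s + 0 f = 12 h 35 min 51 s frame 0, i.e. 12:35:51;00.

12:35:51;00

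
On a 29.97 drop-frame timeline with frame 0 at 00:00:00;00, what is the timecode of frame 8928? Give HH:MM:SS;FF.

Ten DF minutes hold 17982 frames, so frame 8928 lies in block 0 (frames 0–17981) with 8928 frames into that block.
The block's first minute is 1800 frames and the rest 1798 each; 8928 frames reaches minute 4, so 0 × 18 + 4 × 2 = 8 labels have been skipped so far.
Adding those back, label number 8928 + 8 = 8936 at 30 labels/s is 297 s + 26 f = 0 h 4 min 57 s frame 26, i.e. 00:04:57;26.

00:04:57;26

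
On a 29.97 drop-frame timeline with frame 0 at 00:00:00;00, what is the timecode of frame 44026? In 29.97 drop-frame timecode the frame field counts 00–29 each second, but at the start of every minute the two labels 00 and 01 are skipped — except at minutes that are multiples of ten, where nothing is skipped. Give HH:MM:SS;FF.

00:24:29;00

Each 10-minute DF block holds 10 × 60 × 30 − 9 × 2 = 17982 frames. 44026 ÷ 17982 → 2 full blocks, remainder 8062.
Within the partial block the first minute is 1800 frames and each further minute 1798, so 4 further minute boundaries passed. Total skipped labels = 18 × 2 + 2 × 4 = 44.
Non-drop label index = 44026 + 44 = 44070; at 30 labels/s that is 00:24:29:00, i.e. DF 00:24:29;00.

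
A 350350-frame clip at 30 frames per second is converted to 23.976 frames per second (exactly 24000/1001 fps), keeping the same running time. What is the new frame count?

Target frames = source frames × (target rate / source rate) = 350350 × (24000/1001)/(30) = 350350 × 800/1001 = 280000.

280000 frames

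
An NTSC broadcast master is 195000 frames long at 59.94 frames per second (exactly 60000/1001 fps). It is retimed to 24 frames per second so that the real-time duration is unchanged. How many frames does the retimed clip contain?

Target frames = source frames × (target rate / source rate) = 195000 × (24)/(60000/1001) = 195000 × 1001/2500 = 78078.

78078 frames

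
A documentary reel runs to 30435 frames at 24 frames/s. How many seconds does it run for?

Running time = 30435 / (24) = 1268.125 s.

1268.125 seconds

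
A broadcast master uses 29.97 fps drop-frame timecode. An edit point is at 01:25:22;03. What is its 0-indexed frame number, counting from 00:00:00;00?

153509

As if non-drop at 30 labels/s: (1 × 3600 + 25 × 60 + 22) × 30 + 3 = 153663.
Minute boundaries passed: 85; those not divisible by 10: 85 − 8 = 77; dropped labels = 2 × 77 = 154.
Actual frame index = 153663 − 154 = 153509.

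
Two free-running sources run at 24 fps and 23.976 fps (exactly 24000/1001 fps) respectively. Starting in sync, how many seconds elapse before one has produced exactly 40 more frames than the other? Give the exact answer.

The gap grows by |24000/1001 − 24| = 24/1001 frames per second.
Time for a 40-frame gap: 40 ÷ (24/1001) = 5005/3 s.

5005/3 seconds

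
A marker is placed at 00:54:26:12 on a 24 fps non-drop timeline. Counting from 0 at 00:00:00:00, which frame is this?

78396

Total seconds to the label: (0 × 3600 + 54 × 60 + 26) = 3266.
Frame index = 3266 × 24 + 12 = 78396.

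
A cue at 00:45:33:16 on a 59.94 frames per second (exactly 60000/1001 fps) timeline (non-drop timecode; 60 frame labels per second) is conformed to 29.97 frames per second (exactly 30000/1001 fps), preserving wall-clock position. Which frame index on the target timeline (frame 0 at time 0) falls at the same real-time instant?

frame 81998

Source frame index: (0×3600 + 45×60 + 33) × 60 + 16 = 163996.
Real time: 163996 / (60000/1001) = 41039999/15000 s.
Target frame: (41039999/15000) × (30000/1001) = 81998.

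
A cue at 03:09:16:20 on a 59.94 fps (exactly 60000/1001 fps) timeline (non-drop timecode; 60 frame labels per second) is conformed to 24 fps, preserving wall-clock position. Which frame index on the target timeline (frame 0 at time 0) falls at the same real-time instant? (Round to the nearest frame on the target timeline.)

Source frame index: (3×3600 + 9×60 + 16) × 60 + 20 = 681380.
Real time: 681380 / (60000/1001) = 34103069/3000 s.
Target frame: (34103069/3000) × (24) = 34103069/125 ≈ 272824.552 → 272825.

frame 272825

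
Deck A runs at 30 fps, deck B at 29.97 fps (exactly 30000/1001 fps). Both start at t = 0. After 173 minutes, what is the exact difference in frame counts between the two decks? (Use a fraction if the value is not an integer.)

173 min = 10380 s.
A emits 30 × 10380 = 311400 frames; B emits 30000/1001 × 10380 = 311400000/1001.
Difference = 311400/1001 frames (≈ 311.0889); B is behind A.

311400/1001 frames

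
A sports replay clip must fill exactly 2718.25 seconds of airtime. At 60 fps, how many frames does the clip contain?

Frames = 2718.25 × 60 = 163095.

163095 frames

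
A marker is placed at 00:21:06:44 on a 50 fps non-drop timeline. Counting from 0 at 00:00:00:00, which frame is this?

63344

Total seconds to the label: (0 × 3600 + 21 × 60 + 6) = 1266.
Frame index = 1266 × 50 + 44 = 63344.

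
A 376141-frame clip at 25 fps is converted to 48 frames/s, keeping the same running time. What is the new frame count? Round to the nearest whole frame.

Frames at target rate = 376141 × (48) / (25) = 18054768/25 ≈ 722190.720.
Nearest whole frame: 722191.

722191 frames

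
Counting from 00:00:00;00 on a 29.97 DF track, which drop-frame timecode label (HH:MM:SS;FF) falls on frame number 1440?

00:00:48;00

Each 10-minute DF block holds 10 × 60 × 30 − 9 × 2 = 17982 frames. 1440 ÷ 17982 → 0 full blocks, remainder 1440.
Within the partial block the first minute is 1800 frames and each further minute 1798, so 0 further minute boundaries passed. Total skipped labels = 18 × 0 + 2 × 0 = 0.
Non-drop label index = 1440 + 0 = 1440; at 30 labels/s that is 00:00:48:00, i.e. DF 00:00:48;00.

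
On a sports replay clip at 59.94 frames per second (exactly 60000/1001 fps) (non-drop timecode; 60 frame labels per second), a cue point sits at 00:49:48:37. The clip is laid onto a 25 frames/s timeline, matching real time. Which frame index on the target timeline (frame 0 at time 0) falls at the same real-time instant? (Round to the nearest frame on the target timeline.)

Source frame index: (0×3600 + 49×60 + 48) × 60 + 37 = 179317.
Real time: 179317 / (60000/1001) = 179496317/60000 s.
Target frame: (179496317/60000) × (25) = 179496317/2400 ≈ 74790.132 → 74790.

frame 74790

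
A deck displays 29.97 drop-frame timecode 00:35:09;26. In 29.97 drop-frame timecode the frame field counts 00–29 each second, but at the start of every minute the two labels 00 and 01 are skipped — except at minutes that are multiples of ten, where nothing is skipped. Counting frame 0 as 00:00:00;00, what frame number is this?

63232

Complete 10-minute blocks: 3, each 17982 frames → 53946.
Remaining 5 whole minutes in the current block: 1800 + 4 × 1798 = 8992 frames.
Within the current minute: 9 × 30 + 26 − 2 = 294 (labels ;00/;01 skipped at this minute). Total = 53946 + 8992 + 294 = 63232.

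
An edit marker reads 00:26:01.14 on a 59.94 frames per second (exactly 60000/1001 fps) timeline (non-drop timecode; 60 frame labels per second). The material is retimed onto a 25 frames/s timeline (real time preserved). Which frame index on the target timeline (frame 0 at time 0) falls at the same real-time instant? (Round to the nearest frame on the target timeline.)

Source frame index: (0×3600 + 26×60 + 1) × 60 + 14 = 93674.
Real time: 93674 / (60000/1001) = 46883837/30000 s.
Target frame: (46883837/30000) × (25) = 46883837/1200 ≈ 39069.864 → 39070.

frame 39070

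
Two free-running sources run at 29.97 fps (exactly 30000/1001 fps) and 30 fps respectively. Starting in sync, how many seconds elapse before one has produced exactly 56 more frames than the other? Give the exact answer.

28028/15 seconds

The gap grows by |30 − 30000/1001| = 30/1001 frames per second.
Time for a 56-frame gap: 56 ÷ (30/1001) = 28028/15 s.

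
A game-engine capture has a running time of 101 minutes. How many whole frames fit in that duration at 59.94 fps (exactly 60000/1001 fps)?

363236 frames

101 min = 6060 s.
Frames = 6060 × 60000/1001 = 363600000/1001 ≈ 363236.7632.
Complete frames: 363236.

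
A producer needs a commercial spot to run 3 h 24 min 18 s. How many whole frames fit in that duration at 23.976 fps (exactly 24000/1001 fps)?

3 h 24 min 18 s = 12258 s.
Frames = 12258 × 24000/1001 = 294192000/1001 ≈ 293898.1019.
Complete frames: 293898.

293898 frames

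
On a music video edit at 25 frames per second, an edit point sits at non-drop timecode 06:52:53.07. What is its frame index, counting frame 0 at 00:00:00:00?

frame 619332

Total seconds to the label: (6 × 3600 + 52 × 60 + 53) = 24773.
Frame index = 24773 × 25 + 7 = 619332.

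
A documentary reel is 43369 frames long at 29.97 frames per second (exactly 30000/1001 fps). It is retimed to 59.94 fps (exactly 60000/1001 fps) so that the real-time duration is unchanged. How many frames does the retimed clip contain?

Target frames = source frames × (target rate / source rate) = 43369 × (60000/1001)/(30000/1001) = 43369 × 2 = 86738.

86738 frames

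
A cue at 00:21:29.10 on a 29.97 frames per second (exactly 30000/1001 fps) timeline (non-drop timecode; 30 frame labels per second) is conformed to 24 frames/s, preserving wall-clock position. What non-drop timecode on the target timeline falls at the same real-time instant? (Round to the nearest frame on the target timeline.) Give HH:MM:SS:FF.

Source frame index: (0×3600 + 21×60 + 29) × 30 + 10 = 38680.
Real time: 38680 / (30000/1001) = 967967/750 s.
Target frame: (967967/750) × (24) = 3871868/125 ≈ 30974.944 → 30975.
At 24 labels/s: frame 30975 → 00:21:30:15.

00:21:30:15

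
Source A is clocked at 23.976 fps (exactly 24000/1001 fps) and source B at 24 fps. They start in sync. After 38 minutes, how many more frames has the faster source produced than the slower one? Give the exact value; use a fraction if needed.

38 min = 2280 s.
A emits 24000/1001 × 2280 = 54720000/1001 frames; B emits 24 × 2280 = 54720.
Difference = 54720/1001 frames (≈ 54.6653); B is ahead of A.

54720/1001 frames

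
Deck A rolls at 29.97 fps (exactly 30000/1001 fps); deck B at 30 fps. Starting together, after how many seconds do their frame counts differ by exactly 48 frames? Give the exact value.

1601.6 seconds

The gap grows by |30 − 30000/1001| = 30/1001 frames per second.
Time for a 48-frame gap: 48 ÷ (30/1001) = 1601.6 s.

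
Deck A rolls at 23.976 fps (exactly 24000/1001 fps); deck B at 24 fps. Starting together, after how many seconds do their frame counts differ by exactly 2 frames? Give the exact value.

1001/12 seconds

The gap grows by |24 − 24000/1001| = 24/1001 frames per second.
Time for a 2-frame gap: 2 ÷ (24/1001) = 1001/12 s.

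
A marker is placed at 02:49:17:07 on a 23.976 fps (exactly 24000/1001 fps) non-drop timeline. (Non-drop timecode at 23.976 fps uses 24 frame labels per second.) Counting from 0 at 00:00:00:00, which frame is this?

frame 243775

Total seconds to the label: (2 × 3600 + 49 × 60 + 17) = 10157.
Frame index = 10157 × 24 + 7 = 243775.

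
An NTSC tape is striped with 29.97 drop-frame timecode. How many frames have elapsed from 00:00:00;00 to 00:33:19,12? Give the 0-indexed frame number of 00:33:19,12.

59922

As if non-drop at 30 labels/s: (0 × 3600 + 33 × 60 + 19) × 30 + 12 = 59982.
Minute boundaries passed: 33; those not divisible by 10: 33 − 3 = 30; dropped labels = 2 × 30 = 60.
Actual frame index = 59982 − 60 = 59922.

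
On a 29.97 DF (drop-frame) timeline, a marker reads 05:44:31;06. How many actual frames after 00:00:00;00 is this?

Complete 10-minute blocks: 34, each 17982 frames → 611388.
Remaining 4 whole minutes in the current block: 1800 + 3 × 1798 = 7194 frames.
Within the current minute: 31 × 30 + 6 − 2 = 934 (labels ;00/;01 skipped at this minute). Total = 611388 + 7194 + 934 = 619516.

619516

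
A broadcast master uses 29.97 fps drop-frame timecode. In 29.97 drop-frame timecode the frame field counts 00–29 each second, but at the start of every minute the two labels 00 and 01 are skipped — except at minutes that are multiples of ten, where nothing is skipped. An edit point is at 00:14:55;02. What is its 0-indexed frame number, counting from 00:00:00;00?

Complete 10-minute blocks: 1, each 17982 frames → 17982.
Remaining 4 whole minutes in the current block: 1800 + 3 × 1798 = 7194 frames.
Within the current minute: 55 × 30 + 2 − 2 = 1650 (labels ;00/;01 skipped at this minute). Total = 17982 + 7194 + 1650 = 26826.

26826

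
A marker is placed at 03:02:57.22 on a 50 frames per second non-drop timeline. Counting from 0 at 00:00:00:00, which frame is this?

frame 548872

Total seconds to the label: (3 × 3600 + 2 × 60 + 57) = 10977.
Frame index = 10977 × 50 + 22 = 548872.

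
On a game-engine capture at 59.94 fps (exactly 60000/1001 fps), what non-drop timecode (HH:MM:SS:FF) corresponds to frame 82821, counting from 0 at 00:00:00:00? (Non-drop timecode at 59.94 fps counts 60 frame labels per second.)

00:23:00:21

82821 ÷ 60 = 1380 full seconds, remainder 21 frames.
1380 s = 0 h 23 min 0 s.
Timecode: 00:23:00:21.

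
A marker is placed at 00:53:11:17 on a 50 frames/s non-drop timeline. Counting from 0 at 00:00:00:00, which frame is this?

Total seconds to the label: (0 × 3600 + 53 × 60 + 11) = 3191.
Frame index = 3191 × 50 + 17 = 159567.

frame 159567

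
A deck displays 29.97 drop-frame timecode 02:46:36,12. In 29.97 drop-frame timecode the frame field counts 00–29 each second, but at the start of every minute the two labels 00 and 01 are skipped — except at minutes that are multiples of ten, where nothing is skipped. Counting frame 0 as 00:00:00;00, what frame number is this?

299592

As if non-drop at 30 labels/s: (2 × 3600 + 46 × 60 + 36) × 30 + 12 = 299892.
Minute boundaries passed: 166; those not divisible by 10: 166 − 16 = 150; dropped labels = 2 × 150 = 300.
Actual frame index = 299892 − 300 = 299592.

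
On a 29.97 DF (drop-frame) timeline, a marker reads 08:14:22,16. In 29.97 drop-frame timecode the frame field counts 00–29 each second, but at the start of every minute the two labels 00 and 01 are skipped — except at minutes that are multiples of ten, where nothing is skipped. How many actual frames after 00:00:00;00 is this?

Complete 10-minute blocks: 49, each 17982 frames → 881118.
Remaining 4 whole minutes in the current block: 1800 + 3 × 1798 = 7194 frames.
Within the current minute: 22 × 30 + 16 − 2 = 674 (labels ;00/;01 skipped at this minute). Total = 881118 + 7194 + 674 = 888986.

888986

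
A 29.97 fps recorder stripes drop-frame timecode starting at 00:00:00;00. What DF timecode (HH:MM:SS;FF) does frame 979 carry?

Ten DF minutes hold 17982 frames, so frame 979 lies in block 0 (frames 0–17981) with 979 frames into that block.
The block's first minute is 1800 frames and the rest 1798 each; 979 frames reaches minute 0, so 0 × 18 + 0 × 2 = 0 labels have been skipped so far.
Adding those back, label number 979 + 0 = 979 at 30 labels/s is 32 s + 19 f = 0 h 0 min 32 s frame 19, i.e. 00:00:32;19.

00:00:32;19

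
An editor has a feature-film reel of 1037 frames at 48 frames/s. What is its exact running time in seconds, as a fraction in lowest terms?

1037/48 seconds

Running time = 1037 ÷ (48) = 1037 × 1/48 = 1037/48 s.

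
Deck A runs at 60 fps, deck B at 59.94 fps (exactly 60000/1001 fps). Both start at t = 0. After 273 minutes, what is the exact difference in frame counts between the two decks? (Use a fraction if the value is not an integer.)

10800/11 frames

273 min = 16380 s.
A emits 60 × 16380 = 982800 frames; B emits 60000/1001 × 16380 = 10800000/11.
Difference = 10800/11 frames (≈ 981.8182); B is behind A.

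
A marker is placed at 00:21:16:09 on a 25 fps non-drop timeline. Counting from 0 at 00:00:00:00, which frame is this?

Total seconds to the label: (0 × 3600 + 21 × 60 + 16) = 1276.
Frame index = 1276 × 25 + 9 = 31909.

frame 31909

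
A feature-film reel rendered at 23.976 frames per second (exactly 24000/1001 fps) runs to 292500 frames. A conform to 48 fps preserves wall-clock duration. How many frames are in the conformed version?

Target frames = source frames × (target rate / source rate) = 292500 × (48)/(24000/1001) = 292500 × 1001/500 = 585585.

585585 frames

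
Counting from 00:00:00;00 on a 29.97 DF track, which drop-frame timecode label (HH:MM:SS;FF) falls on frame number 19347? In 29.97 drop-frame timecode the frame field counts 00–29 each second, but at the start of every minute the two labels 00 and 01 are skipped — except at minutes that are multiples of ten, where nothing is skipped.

Ten DF minutes hold 17982 frames, so frame 19347 lies in block 1 (frames 17982–35963) with 1365 frames into that block.
The block's first minute is 1800 frames and the rest 1798 each; 1365 frames reaches minute 0, so 1 × 18 + 0 × 2 = 18 labels have been skipped so far.
Adding those back, label number 19347 + 18 = 19365 at 30 labels/s is 645 s + 15 f = 0 h 10 min 45 s frame 15, i.e. 00:10:45;15.

00:10:45;15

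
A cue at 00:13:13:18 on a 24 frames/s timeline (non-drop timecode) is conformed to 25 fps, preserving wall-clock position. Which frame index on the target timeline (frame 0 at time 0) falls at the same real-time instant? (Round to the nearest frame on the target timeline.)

frame 19844

Source frame index: (0×3600 + 13×60 + 13) × 24 + 18 = 19050.
Real time: 19050 / (24) = 3175/4 s.
Target frame: (3175/4) × (25) = 79375/4 ≈ 19843.750 → 19844.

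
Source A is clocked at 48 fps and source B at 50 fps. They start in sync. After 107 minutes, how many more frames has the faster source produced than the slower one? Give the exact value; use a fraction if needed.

107 min = 6420 s.
A emits 48 × 6420 = 308160 frames; B emits 50 × 6420 = 321000.
Difference = 12840 frames; B is ahead of A.

12840 frames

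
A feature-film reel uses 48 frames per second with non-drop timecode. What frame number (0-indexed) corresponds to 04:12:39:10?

Total seconds to the label: (4 × 3600 + 12 × 60 + 39) = 15159.
Frame index = 15159 × 48 + 10 = 727642.

727642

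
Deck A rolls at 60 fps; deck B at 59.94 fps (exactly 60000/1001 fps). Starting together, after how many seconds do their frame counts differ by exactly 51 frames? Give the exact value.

850.85 seconds

The gap grows by |60000/1001 − 60| = 60/1001 frames per second.
Time for a 51-frame gap: 51 ÷ (60/1001) = 850.85 s.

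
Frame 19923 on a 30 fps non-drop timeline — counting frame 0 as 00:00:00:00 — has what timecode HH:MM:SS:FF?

00:11:04:03

19923 ÷ 30 = 664 full seconds, remainder 3 frames.
664 s = 0 h 11 min 4 s.
Timecode: 00:11:04:03.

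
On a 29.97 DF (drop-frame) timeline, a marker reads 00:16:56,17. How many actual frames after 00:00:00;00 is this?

30467

Complete 10-minute blocks: 1, each 17982 frames → 17982.
Remaining 6 whole minutes in the current block: 1800 + 5 × 1798 = 10790 frames.
Within the current minute: 56 × 30 + 17 − 2 = 1695 (labels ;00/;01 skipped at this minute). Total = 17982 + 10790 + 1695 = 30467.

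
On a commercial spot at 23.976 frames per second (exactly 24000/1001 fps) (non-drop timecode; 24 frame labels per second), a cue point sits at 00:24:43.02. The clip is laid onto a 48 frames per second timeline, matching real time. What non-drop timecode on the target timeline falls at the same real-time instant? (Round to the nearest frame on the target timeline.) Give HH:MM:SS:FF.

Source frame index: (0×3600 + 24×60 + 43) × 24 + 2 = 35594.
Real time: 35594 / (24000/1001) = 17814797/12000 s.
Target frame: (17814797/12000) × (48) = 17814797/250 ≈ 71259.188 → 71259.
At 48 labels/s: frame 71259 → 00:24:44:27.

00:24:44:27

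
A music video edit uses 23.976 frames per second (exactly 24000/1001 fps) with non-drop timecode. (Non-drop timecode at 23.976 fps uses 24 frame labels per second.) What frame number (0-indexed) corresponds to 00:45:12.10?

frame 65098

Total seconds to the label: (0 × 3600 + 45 × 60 + 12) = 2712.
Frame index = 2712 × 24 + 10 = 65098.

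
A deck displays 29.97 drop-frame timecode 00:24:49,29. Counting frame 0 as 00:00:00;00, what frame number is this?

44655

As if non-drop at 30 labels/s: (0 × 3600 + 24 × 60 + 49) × 30 + 29 = 44699.
Minute boundaries passed: 24; those not divisible by 10: 24 − 2 = 22; dropped labels = 2 × 22 = 44.
Actual frame index = 44699 − 44 = 44655.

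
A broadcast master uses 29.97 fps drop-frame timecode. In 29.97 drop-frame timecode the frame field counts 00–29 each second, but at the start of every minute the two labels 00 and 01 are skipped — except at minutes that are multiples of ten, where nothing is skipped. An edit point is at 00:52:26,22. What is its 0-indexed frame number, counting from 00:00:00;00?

Complete 10-minute blocks: 5, each 17982 frames → 89910.
Remaining 2 whole minutes in the current block: 1800 + 1 × 1798 = 3598 frames.
Within the current minute: 26 × 30 + 22 − 2 = 800 (labels ;00/;01 skipped at this minute). Total = 89910 + 3598 + 800 = 94308.

94308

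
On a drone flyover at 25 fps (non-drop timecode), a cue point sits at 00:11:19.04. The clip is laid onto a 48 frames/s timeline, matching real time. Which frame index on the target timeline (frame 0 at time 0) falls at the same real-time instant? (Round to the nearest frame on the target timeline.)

Source frame index: (0×3600 + 11×60 + 19) × 25 + 4 = 16979.
Real time: 16979 / (25) = 16979/25 s.
Target frame: (16979/25) × (48) = 814992/25 ≈ 32599.680 → 32600.

frame 32600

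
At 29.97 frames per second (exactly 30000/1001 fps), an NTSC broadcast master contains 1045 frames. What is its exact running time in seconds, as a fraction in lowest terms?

209209/6000 seconds

Running time = 1045 ÷ (30000/1001) = 1045 × 1001/30000 = 209209/6000 s.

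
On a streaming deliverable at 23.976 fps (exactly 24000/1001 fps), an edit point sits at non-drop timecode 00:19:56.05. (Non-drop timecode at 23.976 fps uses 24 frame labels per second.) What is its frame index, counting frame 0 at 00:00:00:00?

Total seconds to the label: (0 × 3600 + 19 × 60 + 56) = 1196.
Frame index = 1196 × 24 + 5 = 28709.

frame 28709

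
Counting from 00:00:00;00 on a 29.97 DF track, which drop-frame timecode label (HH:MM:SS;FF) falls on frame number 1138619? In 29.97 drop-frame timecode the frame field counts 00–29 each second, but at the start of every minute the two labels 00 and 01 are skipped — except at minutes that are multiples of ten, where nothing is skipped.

10:33:11;29

Each 10-minute DF block holds 10 × 60 × 30 − 9 × 2 = 17982 frames. 1138619 ÷ 17982 → 63 full blocks, remainder 5753.
Within the partial block the first minute is 1800 frames and each further minute 1798, so 3 further minute boundaries passed. Total skipped labels = 18 × 63 + 2 × 3 = 1140.
Non-drop label index = 1138619 + 1140 = 1139759; at 30 labels/s that is 10:33:11:29, i.e. DF 10:33:11;29.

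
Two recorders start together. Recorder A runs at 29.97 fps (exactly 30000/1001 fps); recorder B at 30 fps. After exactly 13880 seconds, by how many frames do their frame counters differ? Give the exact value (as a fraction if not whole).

A emits 30000/1001 × 13880 = 416400000/1001 frames; B emits 30 × 13880 = 416400.
Difference = 416400/1001 frames (≈ 415.9840); B is ahead of A.

416400/1001 frames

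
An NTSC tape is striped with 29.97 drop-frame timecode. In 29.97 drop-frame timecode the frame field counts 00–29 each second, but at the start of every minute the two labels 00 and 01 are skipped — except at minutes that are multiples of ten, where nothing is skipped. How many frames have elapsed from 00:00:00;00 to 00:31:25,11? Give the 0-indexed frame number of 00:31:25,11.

56505

Complete 10-minute blocks: 3, each 17982 frames → 53946.
Remaining 1 whole minute in the current block: 1800 + 0 × 1798 = 1800 frames.
Within the current minute: 25 × 30 + 11 − 2 = 759 (labels ;00/;01 skipped at this minute). Total = 53946 + 1800 + 759 = 56505.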